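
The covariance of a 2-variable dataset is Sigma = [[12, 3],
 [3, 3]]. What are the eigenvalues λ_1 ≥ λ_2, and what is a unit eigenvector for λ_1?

Step 1 — characteristic polynomial of 2×2 Sigma:
  det(Sigma - λI) = λ² - trace · λ + det = 0.
  trace = 12 + 3 = 15, det = 12·3 - (3)² = 27.
Step 2 — discriminant:
  Δ = trace² - 4·det = 225 - 108 = 117.
Step 3 — eigenvalues:
  λ = (trace ± √Δ)/2 = (15 ± 10.8167)/2,
  λ_1 = 12.9083,  λ_2 = 2.0917.

Step 4 — unit eigenvector for λ_1: solve (Sigma - λ_1 I)v = 0. First row:
  (12 - 12.9083)·v_x + (3)·v_y = 0, i.e. (-0.9083)·v_x + (3)·v_y = 0,
  so v ∝ (b, λ_1 - a) = (3, 0.9083) = u.
  ||u|| = √((3)² + (0.9083)²) = √(9.8251) ≈ 3.1345,
  v_1 = u/||u|| ≈ (0.9571, 0.2898) (||v_1|| = 1).

λ_1 = 12.9083,  λ_2 = 2.0917;  v_1 ≈ (0.9571, 0.2898)


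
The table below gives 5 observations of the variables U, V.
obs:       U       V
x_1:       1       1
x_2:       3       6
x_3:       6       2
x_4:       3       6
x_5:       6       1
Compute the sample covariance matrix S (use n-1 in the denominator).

Step 1 — column means:
  mean(U) = (1 + 3 + 6 + 3 + 6) / 5 = 19/5 = 3.8
  mean(V) = (1 + 6 + 2 + 6 + 1) / 5 = 16/5 = 3.2

Step 2 — sample covariance S[i,j] = (1/(n-1)) · Σ_k (x_{k,i} - mean_i) · (x_{k,j} - mean_j), with n-1 = 4.
  S[U,U] = ((-2.8)·(-2.8) + (-0.8)·(-0.8) + (2.2)·(2.2) + (-0.8)·(-0.8) + (2.2)·(2.2)) / 4 = 18.8/4 = 4.7
  S[U,V] = ((-2.8)·(-2.2) + (-0.8)·(2.8) + (2.2)·(-1.2) + (-0.8)·(2.8) + (2.2)·(-2.2)) / 4 = -5.8/4 = -1.45
  S[V,V] = ((-2.2)·(-2.2) + (2.8)·(2.8) + (-1.2)·(-1.2) + (2.8)·(2.8) + (-2.2)·(-2.2)) / 4 = 26.8/4 = 6.7

S is symmetric (S[j,i] = S[i,j]). Assembling:

S = [[4.7, -1.45],
 [-1.45, 6.7]]


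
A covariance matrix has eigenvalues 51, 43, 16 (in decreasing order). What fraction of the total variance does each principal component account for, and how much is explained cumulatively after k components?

Step 1 — total variance = trace(Sigma) = Σ λ_i = 51 + 43 + 16 = 110.

Step 2 — fraction explained by component i = λ_i / Σ λ:
  PC1: 51/110 = 0.4636
  PC2: 43/110 = 0.3909
  PC3: 16/110 = 0.1455

Step 3 — cumulative fraction after k components = (λ_1 + ... + λ_k) / Σ λ:
  k = 1: 51/110 = 0.4636
  k = 2: (51 + 43)/110 = 94/110 = 0.8545
  k = 3: (51 + 43 + 16)/110 = 110/110 = 1

Summary (fraction, with percent):

explained: PC1 0.4636 (46.36%), PC2 0.3909 (39.09%), PC3 0.1455 (14.55%);  cumulative: 0.4636, 0.8545, 1


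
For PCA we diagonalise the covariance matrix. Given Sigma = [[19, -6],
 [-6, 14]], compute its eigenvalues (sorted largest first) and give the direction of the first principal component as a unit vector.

Step 1 — characteristic polynomial of 2×2 Sigma:
  det(Sigma - λI) = λ² - trace · λ + det = 0.
  trace = 19 + 14 = 33, det = 19·14 - (-6)² = 230.
Step 2 — discriminant:
  Δ = trace² - 4·det = 1089 - 920 = 169.
Step 3 — eigenvalues:
  λ = (trace ± √Δ)/2 = (33 ± 13)/2,
  λ_1 = 23,  λ_2 = 10.

Step 4 — unit eigenvector for λ_1: solve (Sigma - λ_1 I)v = 0. First row:
  (19 - 23)·v_x + (-6)·v_y = 0, i.e. (-4)·v_x + (-6)·v_y = 0,
  so v ∝ (b, λ_1 - a) = (-6, 4); multiply by -1 so the first entry is positive: u = (6, -4).
  ||u|| = √((6)² + (-4)²) = √(52) ≈ 7.2111,
  v_1 = u/||u|| ≈ (0.8321, -0.5547) (||v_1|| = 1).

λ_1 = 23,  λ_2 = 10;  v_1 ≈ (0.8321, -0.5547)


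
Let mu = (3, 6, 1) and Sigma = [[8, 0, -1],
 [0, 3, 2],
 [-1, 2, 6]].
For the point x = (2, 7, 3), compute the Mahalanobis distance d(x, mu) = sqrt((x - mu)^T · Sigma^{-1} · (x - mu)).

Step 1 — centre the observation: (x - mu) = (-1, 1, 2).

Step 2 — invert Sigma (cofactor / det for 3×3, or solve directly):
  Sigma^{-1} = [[0.1284, -0.0183, 0.0275],
 [-0.0183, 0.4312, -0.1468],
 [0.0275, -0.1468, 0.2202]].

Step 3 — form the quadratic (x - mu)^T · Sigma^{-1} · (x - mu):
  Sigma^{-1} · (x - mu) = (-0.0917, 0.156, 0.2661).
  (x - mu)^T · [Sigma^{-1} · (x - mu)] = (-1)·(-0.0917) + (1)·(0.156) + (2)·(0.2661) = 0.7798.

Step 4 — take square root: d = √(0.7798) ≈ 0.8831.

d(x, mu) = √(0.7798) ≈ 0.8831


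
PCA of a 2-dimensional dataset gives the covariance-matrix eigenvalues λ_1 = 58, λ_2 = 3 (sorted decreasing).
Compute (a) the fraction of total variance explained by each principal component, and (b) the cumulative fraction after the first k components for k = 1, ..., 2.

Step 1 — total variance = trace(Sigma) = Σ λ_i = 58 + 3 = 61.

Step 2 — fraction explained by component i = λ_i / Σ λ:
  PC1: 58/61 = 0.9508
  PC2: 3/61 = 0.0492

Step 3 — cumulative fraction after k components = (λ_1 + ... + λ_k) / Σ λ:
  k = 1: 58/61 = 0.9508
  k = 2: (58 + 3)/61 = 61/61 = 1

Summary (fraction, with percent):

explained: PC1 0.9508 (95.08%), PC2 0.0492 (4.92%);  cumulative: 0.9508, 1


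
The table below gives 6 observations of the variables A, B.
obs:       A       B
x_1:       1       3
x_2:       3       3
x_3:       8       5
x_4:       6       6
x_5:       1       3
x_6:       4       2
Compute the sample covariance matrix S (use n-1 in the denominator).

Step 1 — column means:
  mean(A) = (1 + 3 + 8 + 6 + 1 + 4) / 6 = 23/6 = 3.8333
  mean(B) = (3 + 3 + 5 + 6 + 3 + 2) / 6 = 22/6 = 3.6667

Step 2 — sample covariance S[i,j] = (1/(n-1)) · Σ_k (x_{k,i} - mean_i) · (x_{k,j} - mean_j), with n-1 = 5.
  S[A,A] = ((-2.8333)·(-2.8333) + (-0.8333)·(-0.8333) + (4.1667)·(4.1667) + (2.1667)·(2.1667) + (-2.8333)·(-2.8333) + (0.1667)·(0.1667)) / 5 = 38.8333/5 = 7.7667
  S[A,B] = ((-2.8333)·(-0.6667) + (-0.8333)·(-0.6667) + (4.1667)·(1.3333) + (2.1667)·(2.3333) + (-2.8333)·(-0.6667) + (0.1667)·(-1.6667)) / 5 = 14.6667/5 = 2.9333
  S[B,B] = ((-0.6667)·(-0.6667) + (-0.6667)·(-0.6667) + (1.3333)·(1.3333) + (2.3333)·(2.3333) + (-0.6667)·(-0.6667) + (-1.6667)·(-1.6667)) / 5 = 11.3333/5 = 2.2667

S is symmetric (S[j,i] = S[i,j]). Assembling:

S = [[7.7667, 2.9333],
 [2.9333, 2.2667]]


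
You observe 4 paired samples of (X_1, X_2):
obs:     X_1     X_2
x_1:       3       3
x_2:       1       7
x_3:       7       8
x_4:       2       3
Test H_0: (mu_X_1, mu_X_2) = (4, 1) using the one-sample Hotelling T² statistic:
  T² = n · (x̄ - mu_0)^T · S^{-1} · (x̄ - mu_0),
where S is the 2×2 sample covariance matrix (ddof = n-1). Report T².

Step 1 — sample mean vector:
  mean(X_1) = (3 + 1 + 7 + 2) / 4 = 13/4 = 3.25
  mean(X_2) = (3 + 7 + 8 + 3) / 4 = 21/4 = 5.25
  x̄ = (3.25, 5.25),  deviation x̄ - mu_0 = (3.25, 5.25) - (4, 1) = (-0.75, 4.25).

Step 2 — sample covariance matrix, S[i,j] = (1/(n-1)) · Σ_k (x_{k,i} - mean_i) · (x_{k,j} - mean_j), divisor n-1 = 3:
  S[X_1,X_1] = ((-0.25)·(-0.25) + (-2.25)·(-2.25) + (3.75)·(3.75) + (-1.25)·(-1.25)) / 3 = 20.75/3 = 6.9167
  S[X_1,X_2] = ((-0.25)·(-2.25) + (-2.25)·(1.75) + (3.75)·(2.75) + (-1.25)·(-2.25)) / 3 = 9.75/3 = 3.25
  S[X_2,X_2] = ((-2.25)·(-2.25) + (1.75)·(1.75) + (2.75)·(2.75) + (-2.25)·(-2.25)) / 3 = 20.75/3 = 6.9167
  S = [[6.9167, 3.25],
 [3.25, 6.9167]].

Step 3 — invert S. det(S) = 6.9167·6.9167 - (3.25)² = 37.2778.
  S^{-1} = (1/det) · [[d, -b], [-b, a]] = [[0.1855, -0.0872],
 [-0.0872, 0.1855]].

Step 4 — quadratic form (x̄ - mu_0)^T · S^{-1} · (x̄ - mu_0):
  S^{-1} · (x̄ - mu_0) = (-0.5097, 0.8539),
  (x̄ - mu_0)^T · [...] = (-0.75)·(-0.5097) + (4.25)·(0.8539) = 4.0115.

Step 5 — scale by n: T² = 4 · 4.0115 = 16.0462.

T² ≈ 16.0462


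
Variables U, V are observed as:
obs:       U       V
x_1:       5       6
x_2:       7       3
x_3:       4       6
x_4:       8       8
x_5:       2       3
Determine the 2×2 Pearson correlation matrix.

Step 1 — column means:
  mean(U) = (5 + 7 + 4 + 8 + 2) / 5 = 26/5 = 5.2
  mean(V) = (6 + 3 + 6 + 8 + 3) / 5 = 26/5 = 5.2

Step 2 — sample variances and covariances s[i,j] = (1/(n-1)) · Σ_k (x_{k,i} - mean_i) · (x_{k,j} - mean_j), with n-1 = 4:
  s[U,U] = ((-0.2)·(-0.2) + (1.8)·(1.8) + (-1.2)·(-1.2) + (2.8)·(2.8) + (-3.2)·(-3.2)) / 4 = 22.8/4 = 5.7
  s[U,V] = ((-0.2)·(0.8) + (1.8)·(-2.2) + (-1.2)·(0.8) + (2.8)·(2.8) + (-3.2)·(-2.2)) / 4 = 9.8/4 = 2.45
  s[V,V] = ((0.8)·(0.8) + (-2.2)·(-2.2) + (0.8)·(0.8) + (2.8)·(2.8) + (-2.2)·(-2.2)) / 4 = 18.8/4 = 4.7
  Sample standard deviations s_i = √(s[i,i]):
  s(U) = √(5.7) = 2.3875
  s(V) = √(4.7) = 2.1679

Step 3 — r_{ij} = s_{ij} / (s_i · s_j):
  r[U,U] = 1 (diagonal).
  r[U,V] = 2.45 / (2.3875 · 2.1679) = 2.45 / 5.1759 = 0.4733
  r[V,V] = 1 (diagonal).

R is symmetric with unit diagonal. Assembling:

R = [[1, 0.4733],
 [0.4733, 1]]


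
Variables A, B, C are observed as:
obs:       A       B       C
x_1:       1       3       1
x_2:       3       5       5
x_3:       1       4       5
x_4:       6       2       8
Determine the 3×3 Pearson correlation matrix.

Step 1 — column means:
  mean(A) = (1 + 3 + 1 + 6) / 4 = 11/4 = 2.75
  mean(B) = (3 + 5 + 4 + 2) / 4 = 14/4 = 3.5
  mean(C) = (1 + 5 + 5 + 8) / 4 = 19/4 = 4.75

Step 2 — sample variances and covariances s[i,j] = (1/(n-1)) · Σ_k (x_{k,i} - mean_i) · (x_{k,j} - mean_j), with n-1 = 3:
  s[A,A] = ((-1.75)·(-1.75) + (0.25)·(0.25) + (-1.75)·(-1.75) + (3.25)·(3.25)) / 3 = 16.75/3 = 5.5833
  s[A,B] = ((-1.75)·(-0.5) + (0.25)·(1.5) + (-1.75)·(0.5) + (3.25)·(-1.5)) / 3 = -4.5/3 = -1.5
  s[A,C] = ((-1.75)·(-3.75) + (0.25)·(0.25) + (-1.75)·(0.25) + (3.25)·(3.25)) / 3 = 16.75/3 = 5.5833
  s[B,B] = ((-0.5)·(-0.5) + (1.5)·(1.5) + (0.5)·(0.5) + (-1.5)·(-1.5)) / 3 = 5/3 = 1.6667
  s[B,C] = ((-0.5)·(-3.75) + (1.5)·(0.25) + (0.5)·(0.25) + (-1.5)·(3.25)) / 3 = -2.5/3 = -0.8333
  s[C,C] = ((-3.75)·(-3.75) + (0.25)·(0.25) + (0.25)·(0.25) + (3.25)·(3.25)) / 3 = 24.75/3 = 8.25
  Sample standard deviations s_i = √(s[i,i]):
  s(A) = √(5.5833) = 2.3629
  s(B) = √(1.6667) = 1.291
  s(C) = √(8.25) = 2.8723

Step 3 — r_{ij} = s_{ij} / (s_i · s_j):
  r[A,A] = 1 (diagonal).
  r[A,B] = -1.5 / (2.3629 · 1.291) = -1.5 / 3.0505 = -0.4917
  r[A,C] = 5.5833 / (2.3629 · 2.8723) = 5.5833 / 6.7869 = 0.8227
  r[B,B] = 1 (diagonal).
  r[B,C] = -0.8333 / (1.291 · 2.8723) = -0.8333 / 3.7081 = -0.2247
  r[C,C] = 1 (diagonal).

R is symmetric with unit diagonal. Assembling:

R = [[1, -0.4917, 0.8227],
 [-0.4917, 1, -0.2247],
 [0.8227, -0.2247, 1]]


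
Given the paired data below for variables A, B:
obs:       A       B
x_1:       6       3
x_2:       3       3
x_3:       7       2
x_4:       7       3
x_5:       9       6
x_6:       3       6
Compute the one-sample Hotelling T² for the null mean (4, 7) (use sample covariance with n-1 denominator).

Step 1 — sample mean vector:
  mean(A) = (6 + 3 + 7 + 7 + 9 + 3) / 6 = 35/6 = 5.8333
  mean(B) = (3 + 3 + 2 + 3 + 6 + 6) / 6 = 23/6 = 3.8333
  x̄ = (5.8333, 3.8333),  deviation x̄ - mu_0 = (5.8333, 3.8333) - (4, 7) = (1.8333, -3.1667).

Step 2 — sample covariance matrix, S[i,j] = (1/(n-1)) · Σ_k (x_{k,i} - mean_i) · (x_{k,j} - mean_j), divisor n-1 = 5:
  S[A,A] = ((0.1667)·(0.1667) + (-2.8333)·(-2.8333) + (1.1667)·(1.1667) + (1.1667)·(1.1667) + (3.1667)·(3.1667) + (-2.8333)·(-2.8333)) / 5 = 28.8333/5 = 5.7667
  S[A,B] = ((0.1667)·(-0.8333) + (-2.8333)·(-0.8333) + (1.1667)·(-1.8333) + (1.1667)·(-0.8333) + (3.1667)·(2.1667) + (-2.8333)·(2.1667)) / 5 = -0.1667/5 = -0.0333
  S[B,B] = ((-0.8333)·(-0.8333) + (-0.8333)·(-0.8333) + (-1.8333)·(-1.8333) + (-0.8333)·(-0.8333) + (2.1667)·(2.1667) + (2.1667)·(2.1667)) / 5 = 14.8333/5 = 2.9667
  S = [[5.7667, -0.0333],
 [-0.0333, 2.9667]].

Step 3 — invert S. det(S) = 5.7667·2.9667 - (-0.0333)² = 17.1067.
  S^{-1} = (1/det) · [[d, -b], [-b, a]] = [[0.1734, 0.0019],
 [0.0019, 0.3371]].

Step 4 — quadratic form (x̄ - mu_0)^T · S^{-1} · (x̄ - mu_0):
  S^{-1} · (x̄ - mu_0) = (0.3118, -1.0639),
  (x̄ - mu_0)^T · [...] = (1.8333)·(0.3118) + (-3.1667)·(-1.0639) = 3.9406.

Step 5 — scale by n: T² = 6 · 3.9406 = 23.6438.

T² ≈ 23.6438


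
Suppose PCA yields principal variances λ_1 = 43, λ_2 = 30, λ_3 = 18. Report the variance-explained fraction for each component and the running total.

Step 1 — total variance = trace(Sigma) = Σ λ_i = 43 + 30 + 18 = 91.

Step 2 — fraction explained by component i = λ_i / Σ λ:
  PC1: 43/91 = 0.4725
  PC2: 30/91 = 0.3297
  PC3: 18/91 = 0.1978

Step 3 — cumulative fraction after k components = (λ_1 + ... + λ_k) / Σ λ:
  k = 1: 43/91 = 0.4725
  k = 2: (43 + 30)/91 = 73/91 = 0.8022
  k = 3: (43 + 30 + 18)/91 = 91/91 = 1

Summary (fraction, with percent):

explained: PC1 0.4725 (47.25%), PC2 0.3297 (32.97%), PC3 0.1978 (19.78%);  cumulative: 0.4725, 0.8022, 1


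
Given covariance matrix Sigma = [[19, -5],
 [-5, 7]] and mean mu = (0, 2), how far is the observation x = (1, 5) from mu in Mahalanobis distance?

Step 1 — centre the observation: (x - mu) = (1, 3).

Step 2 — invert Sigma. det(Sigma) = 19·7 - (-5)² = 108.
  Sigma^{-1} = (1/det) · [[d, -b], [-b, a]] = [[0.0648, 0.0463],
 [0.0463, 0.1759]].

Step 3 — form the quadratic (x - mu)^T · Sigma^{-1} · (x - mu):
  Sigma^{-1} · (x - mu) = (0.2037, 0.5741).
  (x - mu)^T · [Sigma^{-1} · (x - mu)] = (1)·(0.2037) + (3)·(0.5741) = 1.9259.

Step 4 — take square root: d = √(1.9259) ≈ 1.3878.

d(x, mu) = √(1.9259) ≈ 1.3878


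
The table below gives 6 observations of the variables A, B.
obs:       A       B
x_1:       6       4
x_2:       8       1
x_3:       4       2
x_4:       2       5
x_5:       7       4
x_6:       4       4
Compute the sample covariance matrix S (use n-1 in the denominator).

Step 1 — column means:
  mean(A) = (6 + 8 + 4 + 2 + 7 + 4) / 6 = 31/6 = 5.1667
  mean(B) = (4 + 1 + 2 + 5 + 4 + 4) / 6 = 20/6 = 3.3333

Step 2 — sample covariance S[i,j] = (1/(n-1)) · Σ_k (x_{k,i} - mean_i) · (x_{k,j} - mean_j), with n-1 = 5.
  S[A,A] = ((0.8333)·(0.8333) + (2.8333)·(2.8333) + (-1.1667)·(-1.1667) + (-3.1667)·(-3.1667) + (1.8333)·(1.8333) + (-1.1667)·(-1.1667)) / 5 = 24.8333/5 = 4.9667
  S[A,B] = ((0.8333)·(0.6667) + (2.8333)·(-2.3333) + (-1.1667)·(-1.3333) + (-3.1667)·(1.6667) + (1.8333)·(0.6667) + (-1.1667)·(0.6667)) / 5 = -9.3333/5 = -1.8667
  S[B,B] = ((0.6667)·(0.6667) + (-2.3333)·(-2.3333) + (-1.3333)·(-1.3333) + (1.6667)·(1.6667) + (0.6667)·(0.6667) + (0.6667)·(0.6667)) / 5 = 11.3333/5 = 2.2667

S is symmetric (S[j,i] = S[i,j]). Assembling:

S = [[4.9667, -1.8667],
 [-1.8667, 2.2667]]


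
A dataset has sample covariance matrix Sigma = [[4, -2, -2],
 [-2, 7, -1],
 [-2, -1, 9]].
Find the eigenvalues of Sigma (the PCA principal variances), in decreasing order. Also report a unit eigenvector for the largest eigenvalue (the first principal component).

Step 1 — characteristic polynomial p(λ) = det(λI - Sigma) = λ³ - tr·λ² + c_1·λ - det, where tr = trace, c_1 = sum of the principal 2×2 minors, det = det(Sigma):
  tr = 4 + 7 + 9 = 20,
  c_1 = (4·7 - (-2)²) + (4·9 - (-2)²) + (7·9 - (-1)²) = 24 + 32 + 62 = 118,
  det = 4·(7·9 - (-1)²) - (-2)·((-2)·9 - (-1)·(-2)) + (-2)·((-2)·(-1) - 7·(-2)) = 4·(62) - (-2)·(-20) + (-2)·(16) = 176.
  So p(λ) = λ³ - 20λ² + 118λ - 176.
Step 2 — look for an integer root (rational root theorem: any rational root is an integer divisor of 176). Testing λ = 8:
  p(8) = 512 - 1280 + 944 - 176 = 0  ✓
  Dividing out (λ - 8): p(λ) = (λ - 8)(λ² - 12λ + 22).
Step 3 — remaining eigenvalues from the quadratic λ² - 12λ + 22 = 0:
  Δ = 12² - 4·22 = 144 - 88 = 56,  λ = (12 ± √56)/2 = (12 ± 7.4833)/2 ≈ 9.7417 or 2.2583.
  Sorted: λ_1 = 9.7417,  λ_2 = 8,  λ_3 = 2.2583  (check: sum = 20 = tr ✓).

Step 4 — unit eigenvector for λ_1 ≈ 9.7417: v spans the null space of (Sigma - λ_1 I), whose rows are
  r_1 = (-5.7417, -2, -2),  r_2 = (-2, -2.7417, -1),  r_3 = (-2, -1, -0.7417).
  v is orthogonal to every row, so take v ∝ r_1 × r_2 = ((-2)·(-1) - (-2)·(-2.7417), (-2)·(-2) - (-5.7417)·(-1), (-5.7417)·(-2.7417) - (-2)·(-2)) ≈ (-3.4833, -1.7417, 11.7417).
  Rescale (multiply by -1 so the first nonzero entry is positive): u = (3.4833, 1.7417, -11.7417).
  ||u|| = √((3.4833)² + (1.7417)² + (-11.7417)²) = √(153.0334) ≈ 12.3707,  v_1 = u/||u|| ≈ (0.2816, 0.1408, -0.9492) (||v_1|| = 1).

λ_1 = 9.7417,  λ_2 = 8,  λ_3 = 2.2583;  v_1 ≈ (0.2816, 0.1408, -0.9492)


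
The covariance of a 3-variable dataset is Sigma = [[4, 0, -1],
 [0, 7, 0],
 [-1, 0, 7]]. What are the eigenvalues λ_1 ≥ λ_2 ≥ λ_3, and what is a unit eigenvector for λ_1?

Step 1 — characteristic polynomial p(λ) = det(λI - Sigma) = λ³ - tr·λ² + c_1·λ - det, where tr = trace, c_1 = sum of the principal 2×2 minors, det = det(Sigma):
  tr = 4 + 7 + 7 = 18,
  c_1 = (4·7 - (0)²) + (4·7 - (-1)²) + (7·7 - (0)²) = 28 + 27 + 49 = 104,
  det = 4·(7·7 - (0)²) - (0)·((0)·7 - (0)·(-1)) + (-1)·((0)·(0) - 7·(-1)) = 4·(49) - (0)·(0) + (-1)·(7) = 189.
  So p(λ) = λ³ - 18λ² + 104λ - 189.
Step 2 — look for an integer root (rational root theorem: any rational root is an integer divisor of 189). Testing λ = 7:
  p(7) = 343 - 882 + 728 - 189 = 0  ✓
  Dividing out (λ - 7): p(λ) = (λ - 7)(λ² - 11λ + 27).
Step 3 — remaining eigenvalues from the quadratic λ² - 11λ + 27 = 0:
  Δ = 11² - 4·27 = 121 - 108 = 13,  λ = (11 ± √13)/2 = (11 ± 3.6056)/2 ≈ 7.3028 or 3.6972.
  Sorted: λ_1 = 7.3028,  λ_2 = 7,  λ_3 = 3.6972  (check: sum = 18 = tr ✓).

Step 4 — unit eigenvector for λ_1 ≈ 7.3028: v spans the null space of (Sigma - λ_1 I), whose rows are
  r_1 = (-3.3028, 0, -1),  r_2 = (0, -0.3028, 0),  r_3 = (-1, 0, -0.3028).
  v is orthogonal to every row, so take v ∝ r_1 × r_2 = ((0)·(0) - (-1)·(-0.3028), (-1)·(0) - (-3.3028)·(0), (-3.3028)·(-0.3028) - (0)·(0)) ≈ (-0.3028, 0, 1).
  Rescale (multiply by -1 so the first nonzero entry is positive): u = (0.3028, 0, -1).
  ||u|| = √((0.3028)² + (0)² + (-1)²) = √(1.0917) ≈ 1.0448,  v_1 = u/||u|| ≈ (0.2898, 0, -0.9571) (||v_1|| = 1).

λ_1 = 7.3028,  λ_2 = 7,  λ_3 = 3.6972;  v_1 ≈ (0.2898, 0, -0.9571)


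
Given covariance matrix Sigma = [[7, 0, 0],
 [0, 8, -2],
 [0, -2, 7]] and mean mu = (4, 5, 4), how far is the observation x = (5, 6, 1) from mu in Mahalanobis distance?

Step 1 — centre the observation: (x - mu) = (1, 1, -3).

Step 2 — invert Sigma (cofactor / det for 3×3, or solve directly):
  Sigma^{-1} = [[0.1429, 0, 0],
 [0, 0.1346, 0.0385],
 [0, 0.0385, 0.1538]].

Step 3 — form the quadratic (x - mu)^T · Sigma^{-1} · (x - mu):
  Sigma^{-1} · (x - mu) = (0.1429, 0.0192, -0.4231).
  (x - mu)^T · [Sigma^{-1} · (x - mu)] = (1)·(0.1429) + (1)·(0.0192) + (-3)·(-0.4231) = 1.4313.

Step 4 — take square root: d = √(1.4313) ≈ 1.1964.

d(x, mu) = √(1.4313) ≈ 1.1964


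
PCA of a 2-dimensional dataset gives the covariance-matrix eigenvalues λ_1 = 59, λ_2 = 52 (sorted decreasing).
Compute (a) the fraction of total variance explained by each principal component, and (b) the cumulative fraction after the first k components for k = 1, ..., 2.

Step 1 — total variance = trace(Sigma) = Σ λ_i = 59 + 52 = 111.

Step 2 — fraction explained by component i = λ_i / Σ λ:
  PC1: 59/111 = 0.5315
  PC2: 52/111 = 0.4685

Step 3 — cumulative fraction after k components = (λ_1 + ... + λ_k) / Σ λ:
  k = 1: 59/111 = 0.5315
  k = 2: (59 + 52)/111 = 111/111 = 1

Summary (fraction, with percent):

explained: PC1 0.5315 (53.15%), PC2 0.4685 (46.85%);  cumulative: 0.5315, 1


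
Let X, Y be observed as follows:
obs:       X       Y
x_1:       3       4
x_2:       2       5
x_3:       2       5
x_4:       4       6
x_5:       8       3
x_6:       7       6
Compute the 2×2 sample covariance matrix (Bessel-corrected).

Step 1 — column means:
  mean(X) = (3 + 2 + 2 + 4 + 8 + 7) / 6 = 26/6 = 4.3333
  mean(Y) = (4 + 5 + 5 + 6 + 3 + 6) / 6 = 29/6 = 4.8333

Step 2 — sample covariance S[i,j] = (1/(n-1)) · Σ_k (x_{k,i} - mean_i) · (x_{k,j} - mean_j), with n-1 = 5.
  S[X,X] = ((-1.3333)·(-1.3333) + (-2.3333)·(-2.3333) + (-2.3333)·(-2.3333) + (-0.3333)·(-0.3333) + (3.6667)·(3.6667) + (2.6667)·(2.6667)) / 5 = 33.3333/5 = 6.6667
  S[X,Y] = ((-1.3333)·(-0.8333) + (-2.3333)·(0.1667) + (-2.3333)·(0.1667) + (-0.3333)·(1.1667) + (3.6667)·(-1.8333) + (2.6667)·(1.1667)) / 5 = -3.6667/5 = -0.7333
  S[Y,Y] = ((-0.8333)·(-0.8333) + (0.1667)·(0.1667) + (0.1667)·(0.1667) + (1.1667)·(1.1667) + (-1.8333)·(-1.8333) + (1.1667)·(1.1667)) / 5 = 6.8333/5 = 1.3667

S is symmetric (S[j,i] = S[i,j]). Assembling:

S = [[6.6667, -0.7333],
 [-0.7333, 1.3667]]


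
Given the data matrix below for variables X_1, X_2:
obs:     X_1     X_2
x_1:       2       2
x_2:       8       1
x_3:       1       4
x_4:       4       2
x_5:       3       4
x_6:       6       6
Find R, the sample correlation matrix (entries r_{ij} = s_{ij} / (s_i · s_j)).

Step 1 — column means:
  mean(X_1) = (2 + 8 + 1 + 4 + 3 + 6) / 6 = 24/6 = 4
  mean(X_2) = (2 + 1 + 4 + 2 + 4 + 6) / 6 = 19/6 = 3.1667

Step 2 — sample variances and covariances s[i,j] = (1/(n-1)) · Σ_k (x_{k,i} - mean_i) · (x_{k,j} - mean_j), with n-1 = 5:
  s[X_1,X_1] = ((-2)·(-2) + (4)·(4) + (-3)·(-3) + (0)·(0) + (-1)·(-1) + (2)·(2)) / 5 = 34/5 = 6.8
  s[X_1,X_2] = ((-2)·(-1.1667) + (4)·(-2.1667) + (-3)·(0.8333) + (0)·(-1.1667) + (-1)·(0.8333) + (2)·(2.8333)) / 5 = -4/5 = -0.8
  s[X_2,X_2] = ((-1.1667)·(-1.1667) + (-2.1667)·(-2.1667) + (0.8333)·(0.8333) + (-1.1667)·(-1.1667) + (0.8333)·(0.8333) + (2.8333)·(2.8333)) / 5 = 16.8333/5 = 3.3667
  Sample standard deviations s_i = √(s[i,i]):
  s(X_1) = √(6.8) = 2.6077
  s(X_2) = √(3.3667) = 1.8348

Step 3 — r_{ij} = s_{ij} / (s_i · s_j):
  r[X_1,X_1] = 1 (diagonal).
  r[X_1,X_2] = -0.8 / (2.6077 · 1.8348) = -0.8 / 4.7847 = -0.1672
  r[X_2,X_2] = 1 (diagonal).

R is symmetric with unit diagonal. Assembling:

R = [[1, -0.1672],
 [-0.1672, 1]]


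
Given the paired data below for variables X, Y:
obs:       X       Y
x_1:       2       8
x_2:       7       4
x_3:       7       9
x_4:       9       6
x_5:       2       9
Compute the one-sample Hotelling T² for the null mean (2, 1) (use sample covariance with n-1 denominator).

Step 1 — sample mean vector:
  mean(X) = (2 + 7 + 7 + 9 + 2) / 5 = 27/5 = 5.4
  mean(Y) = (8 + 4 + 9 + 6 + 9) / 5 = 36/5 = 7.2
  x̄ = (5.4, 7.2),  deviation x̄ - mu_0 = (5.4, 7.2) - (2, 1) = (3.4, 6.2).

Step 2 — sample covariance matrix, S[i,j] = (1/(n-1)) · Σ_k (x_{k,i} - mean_i) · (x_{k,j} - mean_j), divisor n-1 = 4:
  S[X,X] = ((-3.4)·(-3.4) + (1.6)·(1.6) + (1.6)·(1.6) + (3.6)·(3.6) + (-3.4)·(-3.4)) / 4 = 41.2/4 = 10.3
  S[X,Y] = ((-3.4)·(0.8) + (1.6)·(-3.2) + (1.6)·(1.8) + (3.6)·(-1.2) + (-3.4)·(1.8)) / 4 = -15.4/4 = -3.85
  S[Y,Y] = ((0.8)·(0.8) + (-3.2)·(-3.2) + (1.8)·(1.8) + (-1.2)·(-1.2) + (1.8)·(1.8)) / 4 = 18.8/4 = 4.7
  S = [[10.3, -3.85],
 [-3.85, 4.7]].

Step 3 — invert S. det(S) = 10.3·4.7 - (-3.85)² = 33.5875.
  S^{-1} = (1/det) · [[d, -b], [-b, a]] = [[0.1399, 0.1146],
 [0.1146, 0.3067]].

Step 4 — quadratic form (x̄ - mu_0)^T · S^{-1} · (x̄ - mu_0):
  S^{-1} · (x̄ - mu_0) = (1.1865, 2.291),
  (x̄ - mu_0)^T · [...] = (3.4)·(1.1865) + (6.2)·(2.291) = 18.2383.

Step 5 — scale by n: T² = 5 · 18.2383 = 91.1917.

T² ≈ 91.1917


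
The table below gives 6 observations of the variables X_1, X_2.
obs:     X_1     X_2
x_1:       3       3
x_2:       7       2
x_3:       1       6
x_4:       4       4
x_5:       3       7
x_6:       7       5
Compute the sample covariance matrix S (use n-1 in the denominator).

Step 1 — column means:
  mean(X_1) = (3 + 7 + 1 + 4 + 3 + 7) / 6 = 25/6 = 4.1667
  mean(X_2) = (3 + 2 + 6 + 4 + 7 + 5) / 6 = 27/6 = 4.5

Step 2 — sample covariance S[i,j] = (1/(n-1)) · Σ_k (x_{k,i} - mean_i) · (x_{k,j} - mean_j), with n-1 = 5.
  S[X_1,X_1] = ((-1.1667)·(-1.1667) + (2.8333)·(2.8333) + (-3.1667)·(-3.1667) + (-0.1667)·(-0.1667) + (-1.1667)·(-1.1667) + (2.8333)·(2.8333)) / 5 = 28.8333/5 = 5.7667
  S[X_1,X_2] = ((-1.1667)·(-1.5) + (2.8333)·(-2.5) + (-3.1667)·(1.5) + (-0.1667)·(-0.5) + (-1.1667)·(2.5) + (2.8333)·(0.5)) / 5 = -11.5/5 = -2.3
  S[X_2,X_2] = ((-1.5)·(-1.5) + (-2.5)·(-2.5) + (1.5)·(1.5) + (-0.5)·(-0.5) + (2.5)·(2.5) + (0.5)·(0.5)) / 5 = 17.5/5 = 3.5

S is symmetric (S[j,i] = S[i,j]). Assembling:

S = [[5.7667, -2.3],
 [-2.3, 3.5]]


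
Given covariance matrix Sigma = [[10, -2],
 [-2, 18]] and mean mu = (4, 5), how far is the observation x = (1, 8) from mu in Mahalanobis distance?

Step 1 — centre the observation: (x - mu) = (-3, 3).

Step 2 — invert Sigma. det(Sigma) = 10·18 - (-2)² = 176.
  Sigma^{-1} = (1/det) · [[d, -b], [-b, a]] = [[0.1023, 0.0114],
 [0.0114, 0.0568]].

Step 3 — form the quadratic (x - mu)^T · Sigma^{-1} · (x - mu):
  Sigma^{-1} · (x - mu) = (-0.2727, 0.1364).
  (x - mu)^T · [Sigma^{-1} · (x - mu)] = (-3)·(-0.2727) + (3)·(0.1364) = 1.2273.

Step 4 — take square root: d = √(1.2273) ≈ 1.1078.

d(x, mu) = √(1.2273) ≈ 1.1078


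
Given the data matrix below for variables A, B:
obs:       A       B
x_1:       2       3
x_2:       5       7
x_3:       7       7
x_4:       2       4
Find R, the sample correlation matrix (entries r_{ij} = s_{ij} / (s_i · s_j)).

Step 1 — column means:
  mean(A) = (2 + 5 + 7 + 2) / 4 = 16/4 = 4
  mean(B) = (3 + 7 + 7 + 4) / 4 = 21/4 = 5.25

Step 2 — sample variances and covariances s[i,j] = (1/(n-1)) · Σ_k (x_{k,i} - mean_i) · (x_{k,j} - mean_j), with n-1 = 3:
  s[A,A] = ((-2)·(-2) + (1)·(1) + (3)·(3) + (-2)·(-2)) / 3 = 18/3 = 6
  s[A,B] = ((-2)·(-2.25) + (1)·(1.75) + (3)·(1.75) + (-2)·(-1.25)) / 3 = 14/3 = 4.6667
  s[B,B] = ((-2.25)·(-2.25) + (1.75)·(1.75) + (1.75)·(1.75) + (-1.25)·(-1.25)) / 3 = 12.75/3 = 4.25
  Sample standard deviations s_i = √(s[i,i]):
  s(A) = √(6) = 2.4495
  s(B) = √(4.25) = 2.0616

Step 3 — r_{ij} = s_{ij} / (s_i · s_j):
  r[A,A] = 1 (diagonal).
  r[A,B] = 4.6667 / (2.4495 · 2.0616) = 4.6667 / 5.0498 = 0.9241
  r[B,B] = 1 (diagonal).

R is symmetric with unit diagonal. Assembling:

R = [[1, 0.9241],
 [0.9241, 1]]


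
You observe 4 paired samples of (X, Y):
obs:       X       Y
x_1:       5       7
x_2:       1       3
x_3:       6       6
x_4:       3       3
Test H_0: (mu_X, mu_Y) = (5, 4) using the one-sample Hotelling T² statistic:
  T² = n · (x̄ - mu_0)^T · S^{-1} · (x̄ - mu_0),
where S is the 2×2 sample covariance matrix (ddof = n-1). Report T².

Step 1 — sample mean vector:
  mean(X) = (5 + 1 + 6 + 3) / 4 = 15/4 = 3.75
  mean(Y) = (7 + 3 + 6 + 3) / 4 = 19/4 = 4.75
  x̄ = (3.75, 4.75),  deviation x̄ - mu_0 = (3.75, 4.75) - (5, 4) = (-1.25, 0.75).

Step 2 — sample covariance matrix, S[i,j] = (1/(n-1)) · Σ_k (x_{k,i} - mean_i) · (x_{k,j} - mean_j), divisor n-1 = 3:
  S[X,X] = ((1.25)·(1.25) + (-2.75)·(-2.75) + (2.25)·(2.25) + (-0.75)·(-0.75)) / 3 = 14.75/3 = 4.9167
  S[X,Y] = ((1.25)·(2.25) + (-2.75)·(-1.75) + (2.25)·(1.25) + (-0.75)·(-1.75)) / 3 = 11.75/3 = 3.9167
  S[Y,Y] = ((2.25)·(2.25) + (-1.75)·(-1.75) + (1.25)·(1.25) + (-1.75)·(-1.75)) / 3 = 12.75/3 = 4.25
  S = [[4.9167, 3.9167],
 [3.9167, 4.25]].

Step 3 — invert S. det(S) = 4.9167·4.25 - (3.9167)² = 5.5556.
  S^{-1} = (1/det) · [[d, -b], [-b, a]] = [[0.765, -0.705],
 [-0.705, 0.885]].

Step 4 — quadratic form (x̄ - mu_0)^T · S^{-1} · (x̄ - mu_0):
  S^{-1} · (x̄ - mu_0) = (-1.485, 1.545),
  (x̄ - mu_0)^T · [...] = (-1.25)·(-1.485) + (0.75)·(1.545) = 3.015.

Step 5 — scale by n: T² = 4 · 3.015 = 12.06.

T² ≈ 12.06


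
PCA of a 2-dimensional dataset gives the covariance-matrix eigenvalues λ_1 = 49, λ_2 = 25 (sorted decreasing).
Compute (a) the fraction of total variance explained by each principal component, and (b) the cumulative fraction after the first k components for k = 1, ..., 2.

Step 1 — total variance = trace(Sigma) = Σ λ_i = 49 + 25 = 74.

Step 2 — fraction explained by component i = λ_i / Σ λ:
  PC1: 49/74 = 0.6622
  PC2: 25/74 = 0.3378

Step 3 — cumulative fraction after k components = (λ_1 + ... + λ_k) / Σ λ:
  k = 1: 49/74 = 0.6622
  k = 2: (49 + 25)/74 = 74/74 = 1

Summary (fraction, with percent):

explained: PC1 0.6622 (66.22%), PC2 0.3378 (33.78%);  cumulative: 0.6622, 1


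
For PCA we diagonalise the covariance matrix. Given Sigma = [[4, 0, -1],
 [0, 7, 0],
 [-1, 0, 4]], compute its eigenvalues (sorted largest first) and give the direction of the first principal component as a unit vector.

Step 1 — characteristic polynomial p(λ) = det(λI - Sigma) = λ³ - tr·λ² + c_1·λ - det, where tr = trace, c_1 = sum of the principal 2×2 minors, det = det(Sigma):
  tr = 4 + 7 + 4 = 15,
  c_1 = (4·7 - (0)²) + (4·4 - (-1)²) + (7·4 - (0)²) = 28 + 15 + 28 = 71,
  det = 4·(7·4 - (0)²) - (0)·((0)·4 - (0)·(-1)) + (-1)·((0)·(0) - 7·(-1)) = 4·(28) - (0)·(0) + (-1)·(7) = 105.
  So p(λ) = λ³ - 15λ² + 71λ - 105.
Step 2 — look for an integer root (rational root theorem: any rational root is an integer divisor of 105). Testing λ = 3:
  p(3) = 27 - 135 + 213 - 105 = 0  ✓
  Dividing out (λ - 3): p(λ) = (λ - 3)(λ² - 12λ + 35).
Step 3 — remaining eigenvalues from the quadratic λ² - 12λ + 35 = 0:
  Δ = 12² - 4·35 = 144 - 140 = 4,  λ = (12 ± √4)/2 = (12 ± 2)/2 = 7 or 5.
  Sorted: λ_1 = 7,  λ_2 = 5,  λ_3 = 3  (check: sum = 15 = tr ✓).

Step 4 — unit eigenvector for λ_1 = 7: v spans the null space of (Sigma - λ_1 I), whose rows are
  r_1 = (-3, 0, -1),  r_2 = (0, 0, 0),  r_3 = (-1, 0, -3).
  v is orthogonal to every row, so take v ∝ r_1 × r_3 = ((0)·(-3) - (-1)·(0), (-1)·(-1) - (-3)·(-3), (-3)·(0) - (0)·(-1)) = (0, -8, 0).
  Rescale (divide by 8; multiply by -1 so the first nonzero entry is positive): u = (0, 1, 0).
  ||u|| = √((0)² + (1)² + (0)²) = √(1) = 1,  v_1 = u/||u|| ≈ (0, 1, 0) (||v_1|| = 1).

λ_1 = 7,  λ_2 = 5,  λ_3 = 3;  v_1 ≈ (0, 1, 0)


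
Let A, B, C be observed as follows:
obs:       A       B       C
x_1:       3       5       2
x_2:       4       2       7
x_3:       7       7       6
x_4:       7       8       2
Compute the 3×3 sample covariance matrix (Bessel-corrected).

Step 1 — column means:
  mean(A) = (3 + 4 + 7 + 7) / 4 = 21/4 = 5.25
  mean(B) = (5 + 2 + 7 + 8) / 4 = 22/4 = 5.5
  mean(C) = (2 + 7 + 6 + 2) / 4 = 17/4 = 4.25

Step 2 — sample covariance S[i,j] = (1/(n-1)) · Σ_k (x_{k,i} - mean_i) · (x_{k,j} - mean_j), with n-1 = 3.
  S[A,A] = ((-2.25)·(-2.25) + (-1.25)·(-1.25) + (1.75)·(1.75) + (1.75)·(1.75)) / 3 = 12.75/3 = 4.25
  S[A,B] = ((-2.25)·(-0.5) + (-1.25)·(-3.5) + (1.75)·(1.5) + (1.75)·(2.5)) / 3 = 12.5/3 = 4.1667
  S[A,C] = ((-2.25)·(-2.25) + (-1.25)·(2.75) + (1.75)·(1.75) + (1.75)·(-2.25)) / 3 = 0.75/3 = 0.25
  S[B,B] = ((-0.5)·(-0.5) + (-3.5)·(-3.5) + (1.5)·(1.5) + (2.5)·(2.5)) / 3 = 21/3 = 7
  S[B,C] = ((-0.5)·(-2.25) + (-3.5)·(2.75) + (1.5)·(1.75) + (2.5)·(-2.25)) / 3 = -11.5/3 = -3.8333
  S[C,C] = ((-2.25)·(-2.25) + (2.75)·(2.75) + (1.75)·(1.75) + (-2.25)·(-2.25)) / 3 = 20.75/3 = 6.9167

S is symmetric (S[j,i] = S[i,j]). Assembling:

S = [[4.25, 4.1667, 0.25],
 [4.1667, 7, -3.8333],
 [0.25, -3.8333, 6.9167]]


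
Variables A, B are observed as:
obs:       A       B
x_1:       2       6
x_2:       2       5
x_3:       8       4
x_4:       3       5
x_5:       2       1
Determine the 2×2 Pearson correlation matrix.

Step 1 — column means:
  mean(A) = (2 + 2 + 8 + 3 + 2) / 5 = 17/5 = 3.4
  mean(B) = (6 + 5 + 4 + 5 + 1) / 5 = 21/5 = 4.2

Step 2 — sample variances and covariances s[i,j] = (1/(n-1)) · Σ_k (x_{k,i} - mean_i) · (x_{k,j} - mean_j), with n-1 = 4:
  s[A,A] = ((-1.4)·(-1.4) + (-1.4)·(-1.4) + (4.6)·(4.6) + (-0.4)·(-0.4) + (-1.4)·(-1.4)) / 4 = 27.2/4 = 6.8
  s[A,B] = ((-1.4)·(1.8) + (-1.4)·(0.8) + (4.6)·(-0.2) + (-0.4)·(0.8) + (-1.4)·(-3.2)) / 4 = -0.4/4 = -0.1
  s[B,B] = ((1.8)·(1.8) + (0.8)·(0.8) + (-0.2)·(-0.2) + (0.8)·(0.8) + (-3.2)·(-3.2)) / 4 = 14.8/4 = 3.7
  Sample standard deviations s_i = √(s[i,i]):
  s(A) = √(6.8) = 2.6077
  s(B) = √(3.7) = 1.9235

Step 3 — r_{ij} = s_{ij} / (s_i · s_j):
  r[A,A] = 1 (diagonal).
  r[A,B] = -0.1 / (2.6077 · 1.9235) = -0.1 / 5.016 = -0.0199
  r[B,B] = 1 (diagonal).

R is symmetric with unit diagonal. Assembling:

R = [[1, -0.0199],
 [-0.0199, 1]]


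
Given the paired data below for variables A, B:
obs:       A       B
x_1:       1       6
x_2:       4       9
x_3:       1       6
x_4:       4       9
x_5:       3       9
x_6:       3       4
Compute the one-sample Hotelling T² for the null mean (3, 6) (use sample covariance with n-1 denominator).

Step 1 — sample mean vector:
  mean(A) = (1 + 4 + 1 + 4 + 3 + 3) / 6 = 16/6 = 2.6667
  mean(B) = (6 + 9 + 6 + 9 + 9 + 4) / 6 = 43/6 = 7.1667
  x̄ = (2.6667, 7.1667),  deviation x̄ - mu_0 = (2.6667, 7.1667) - (3, 6) = (-0.3333, 1.1667).

Step 2 — sample covariance matrix, S[i,j] = (1/(n-1)) · Σ_k (x_{k,i} - mean_i) · (x_{k,j} - mean_j), divisor n-1 = 5:
  S[A,A] = ((-1.6667)·(-1.6667) + (1.3333)·(1.3333) + (-1.6667)·(-1.6667) + (1.3333)·(1.3333) + (0.3333)·(0.3333) + (0.3333)·(0.3333)) / 5 = 9.3333/5 = 1.8667
  S[A,B] = ((-1.6667)·(-1.1667) + (1.3333)·(1.8333) + (-1.6667)·(-1.1667) + (1.3333)·(1.8333) + (0.3333)·(1.8333) + (0.3333)·(-3.1667)) / 5 = 8.3333/5 = 1.6667
  S[B,B] = ((-1.1667)·(-1.1667) + (1.8333)·(1.8333) + (-1.1667)·(-1.1667) + (1.8333)·(1.8333) + (1.8333)·(1.8333) + (-3.1667)·(-3.1667)) / 5 = 22.8333/5 = 4.5667
  S = [[1.8667, 1.6667],
 [1.6667, 4.5667]].

Step 3 — invert S. det(S) = 1.8667·4.5667 - (1.6667)² = 5.7467.
  S^{-1} = (1/det) · [[d, -b], [-b, a]] = [[0.7947, -0.29],
 [-0.29, 0.3248]].

Step 4 — quadratic form (x̄ - mu_0)^T · S^{-1} · (x̄ - mu_0):
  S^{-1} · (x̄ - mu_0) = (-0.6032, 0.4756),
  (x̄ - mu_0)^T · [...] = (-0.3333)·(-0.6032) + (1.1667)·(0.4756) = 0.756.

Step 5 — scale by n: T² = 6 · 0.756 = 4.536.

T² ≈ 4.536


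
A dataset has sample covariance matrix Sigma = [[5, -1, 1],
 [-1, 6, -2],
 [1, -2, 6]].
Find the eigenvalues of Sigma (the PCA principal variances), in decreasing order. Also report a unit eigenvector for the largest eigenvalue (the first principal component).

Step 1 — characteristic polynomial p(λ) = det(λI - Sigma) = λ³ - tr·λ² + c_1·λ - det, where tr = trace, c_1 = sum of the principal 2×2 minors, det = det(Sigma):
  tr = 5 + 6 + 6 = 17,
  c_1 = (5·6 - (-1)²) + (5·6 - (1)²) + (6·6 - (-2)²) = 29 + 29 + 32 = 90,
  det = 5·(6·6 - (-2)²) - (-1)·((-1)·6 - (-2)·(1)) + (1)·((-1)·(-2) - 6·(1)) = 5·(32) - (-1)·(-4) + (1)·(-4) = 152.
  So p(λ) = λ³ - 17λ² + 90λ - 152.
Step 2 — look for an integer root (rational root theorem: any rational root is an integer divisor of 152). Testing λ = 4:
  p(4) = 64 - 272 + 360 - 152 = 0  ✓
  Dividing out (λ - 4): p(λ) = (λ - 4)(λ² - 13λ + 38).
Step 3 — remaining eigenvalues from the quadratic λ² - 13λ + 38 = 0:
  Δ = 13² - 4·38 = 169 - 152 = 17,  λ = (13 ± √17)/2 = (13 ± 4.1231)/2 ≈ 8.5616 or 4.4384.
  Sorted: λ_1 = 8.5616,  λ_2 = 4.4384,  λ_3 = 4  (check: sum = 17 = tr ✓).

Step 4 — unit eigenvector for λ_1 ≈ 8.5616: v spans the null space of (Sigma - λ_1 I), whose rows are
  r_1 = (-3.5616, -1, 1),  r_2 = (-1, -2.5616, -2),  r_3 = (1, -2, -2.5616).
  v is orthogonal to every row, so take v ∝ r_1 × r_2 = ((-1)·(-2) - (1)·(-2.5616), (1)·(-1) - (-3.5616)·(-2), (-3.5616)·(-2.5616) - (-1)·(-1)) ≈ (4.5616, -8.1231, 8.1231).
  Let u = (4.5616, -8.1231, 8.1231).
  ||u|| = √((4.5616)² + (-8.1231)² + (8.1231)²) = √(152.7775) ≈ 12.3603,  v_1 = u/||u|| ≈ (0.369, -0.6572, 0.6572) (||v_1|| = 1).

λ_1 = 8.5616,  λ_2 = 4.4384,  λ_3 = 4;  v_1 ≈ (0.369, -0.6572, 0.6572)


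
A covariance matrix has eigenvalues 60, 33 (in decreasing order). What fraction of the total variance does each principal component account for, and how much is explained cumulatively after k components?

Step 1 — total variance = trace(Sigma) = Σ λ_i = 60 + 33 = 93.

Step 2 — fraction explained by component i = λ_i / Σ λ:
  PC1: 60/93 = 0.6452
  PC2: 33/93 = 0.3548

Step 3 — cumulative fraction after k components = (λ_1 + ... + λ_k) / Σ λ:
  k = 1: 60/93 = 0.6452
  k = 2: (60 + 33)/93 = 93/93 = 1

Summary (fraction, with percent):

explained: PC1 0.6452 (64.52%), PC2 0.3548 (35.48%);  cumulative: 0.6452, 1


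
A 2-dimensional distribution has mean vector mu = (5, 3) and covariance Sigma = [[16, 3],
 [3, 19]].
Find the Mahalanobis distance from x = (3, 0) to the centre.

Step 1 — centre the observation: (x - mu) = (-2, -3).

Step 2 — invert Sigma. det(Sigma) = 16·19 - (3)² = 295.
  Sigma^{-1} = (1/det) · [[d, -b], [-b, a]] = [[0.0644, -0.0102],
 [-0.0102, 0.0542]].

Step 3 — form the quadratic (x - mu)^T · Sigma^{-1} · (x - mu):
  Sigma^{-1} · (x - mu) = (-0.0983, -0.1424).
  (x - mu)^T · [Sigma^{-1} · (x - mu)] = (-2)·(-0.0983) + (-3)·(-0.1424) = 0.6237.

Step 4 — take square root: d = √(0.6237) ≈ 0.7898.

d(x, mu) = √(0.6237) ≈ 0.7898


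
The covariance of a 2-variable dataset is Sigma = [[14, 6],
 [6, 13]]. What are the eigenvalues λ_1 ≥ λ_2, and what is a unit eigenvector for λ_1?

Step 1 — characteristic polynomial of 2×2 Sigma:
  det(Sigma - λI) = λ² - trace · λ + det = 0.
  trace = 14 + 13 = 27, det = 14·13 - (6)² = 146.
Step 2 — discriminant:
  Δ = trace² - 4·det = 729 - 584 = 145.
Step 3 — eigenvalues:
  λ = (trace ± √Δ)/2 = (27 ± 12.0416)/2,
  λ_1 = 19.5208,  λ_2 = 7.4792.

Step 4 — unit eigenvector for λ_1: solve (Sigma - λ_1 I)v = 0. First row:
  (14 - 19.5208)·v_x + (6)·v_y = 0, i.e. (-5.5208)·v_x + (6)·v_y = 0,
  so v ∝ (b, λ_1 - a) = (6, 5.5208) = u.
  ||u|| = √((6)² + (5.5208)²) = √(66.4792) ≈ 8.1535,
  v_1 = u/||u|| ≈ (0.7359, 0.6771) (||v_1|| = 1).

λ_1 = 19.5208,  λ_2 = 7.4792;  v_1 ≈ (0.7359, 0.6771)


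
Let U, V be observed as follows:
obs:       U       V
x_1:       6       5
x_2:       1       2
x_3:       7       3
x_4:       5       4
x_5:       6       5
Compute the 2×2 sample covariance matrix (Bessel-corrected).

Step 1 — column means:
  mean(U) = (6 + 1 + 7 + 5 + 6) / 5 = 25/5 = 5
  mean(V) = (5 + 2 + 3 + 4 + 5) / 5 = 19/5 = 3.8

Step 2 — sample covariance S[i,j] = (1/(n-1)) · Σ_k (x_{k,i} - mean_i) · (x_{k,j} - mean_j), with n-1 = 4.
  S[U,U] = ((1)·(1) + (-4)·(-4) + (2)·(2) + (0)·(0) + (1)·(1)) / 4 = 22/4 = 5.5
  S[U,V] = ((1)·(1.2) + (-4)·(-1.8) + (2)·(-0.8) + (0)·(0.2) + (1)·(1.2)) / 4 = 8/4 = 2
  S[V,V] = ((1.2)·(1.2) + (-1.8)·(-1.8) + (-0.8)·(-0.8) + (0.2)·(0.2) + (1.2)·(1.2)) / 4 = 6.8/4 = 1.7

S is symmetric (S[j,i] = S[i,j]). Assembling:

S = [[5.5, 2],
 [2, 1.7]]


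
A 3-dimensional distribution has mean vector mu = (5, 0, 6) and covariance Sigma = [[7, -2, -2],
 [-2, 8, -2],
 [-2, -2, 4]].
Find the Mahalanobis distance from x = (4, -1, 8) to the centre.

Step 1 — centre the observation: (x - mu) = (-1, -1, 2).

Step 2 — invert Sigma (cofactor / det for 3×3, or solve directly):
  Sigma^{-1} = [[0.2121, 0.0909, 0.1515],
 [0.0909, 0.1818, 0.1364],
 [0.1515, 0.1364, 0.3939]].

Step 3 — form the quadratic (x - mu)^T · Sigma^{-1} · (x - mu):
  Sigma^{-1} · (x - mu) = (0, 0, 0.5).
  (x - mu)^T · [Sigma^{-1} · (x - mu)] = (-1)·(0) + (-1)·(0) + (2)·(0.5) = 1.

Step 4 — take square root: d = √(1) ≈ 1.

d(x, mu) = √(1) ≈ 1


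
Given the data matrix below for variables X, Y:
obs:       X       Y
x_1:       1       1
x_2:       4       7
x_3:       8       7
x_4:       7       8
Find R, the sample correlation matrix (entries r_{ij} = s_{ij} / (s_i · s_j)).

Step 1 — column means:
  mean(X) = (1 + 4 + 8 + 7) / 4 = 20/4 = 5
  mean(Y) = (1 + 7 + 7 + 8) / 4 = 23/4 = 5.75

Step 2 — sample variances and covariances s[i,j] = (1/(n-1)) · Σ_k (x_{k,i} - mean_i) · (x_{k,j} - mean_j), with n-1 = 3:
  s[X,X] = ((-4)·(-4) + (-1)·(-1) + (3)·(3) + (2)·(2)) / 3 = 30/3 = 10
  s[X,Y] = ((-4)·(-4.75) + (-1)·(1.25) + (3)·(1.25) + (2)·(2.25)) / 3 = 26/3 = 8.6667
  s[Y,Y] = ((-4.75)·(-4.75) + (1.25)·(1.25) + (1.25)·(1.25) + (2.25)·(2.25)) / 3 = 30.75/3 = 10.25
  Sample standard deviations s_i = √(s[i,i]):
  s(X) = √(10) = 3.1623
  s(Y) = √(10.25) = 3.2016

Step 3 — r_{ij} = s_{ij} / (s_i · s_j):
  r[X,X] = 1 (diagonal).
  r[X,Y] = 8.6667 / (3.1623 · 3.2016) = 8.6667 / 10.1242 = 0.856
  r[Y,Y] = 1 (diagonal).

R is symmetric with unit diagonal. Assembling:

R = [[1, 0.856],
 [0.856, 1]]
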